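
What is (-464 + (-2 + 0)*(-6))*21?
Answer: -9492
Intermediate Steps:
(-464 + (-2 + 0)*(-6))*21 = (-464 - 2*(-6))*21 = (-464 + 12)*21 = -452*21 = -9492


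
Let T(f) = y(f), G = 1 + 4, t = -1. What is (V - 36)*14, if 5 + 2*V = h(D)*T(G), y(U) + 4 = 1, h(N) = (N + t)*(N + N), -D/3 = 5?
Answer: -10619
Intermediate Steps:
D = -15 (D = -3*5 = -15)
h(N) = 2*N*(-1 + N) (h(N) = (N - 1)*(N + N) = (-1 + N)*(2*N) = 2*N*(-1 + N))
y(U) = -3 (y(U) = -4 + 1 = -3)
G = 5
T(f) = -3
V = -1445/2 (V = -5/2 + ((2*(-15)*(-1 - 15))*(-3))/2 = -5/2 + ((2*(-15)*(-16))*(-3))/2 = -5/2 + (480*(-3))/2 = -5/2 + (1/2)*(-1440) = -5/2 - 720 = -1445/2 ≈ -722.50)
(V - 36)*14 = (-1445/2 - 36)*14 = -1517/2*14 = -10619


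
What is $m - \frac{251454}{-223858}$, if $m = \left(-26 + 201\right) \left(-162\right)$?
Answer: $- \frac{3173061423}{111929} \approx -28349.0$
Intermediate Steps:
$m = -28350$ ($m = 175 \left(-162\right) = -28350$)
$m - \frac{251454}{-223858} = -28350 - \frac{251454}{-223858} = -28350 - 251454 \left(- \frac{1}{223858}\right) = -28350 - - \frac{125727}{111929} = -28350 + \frac{125727}{111929} = - \frac{3173061423}{111929}$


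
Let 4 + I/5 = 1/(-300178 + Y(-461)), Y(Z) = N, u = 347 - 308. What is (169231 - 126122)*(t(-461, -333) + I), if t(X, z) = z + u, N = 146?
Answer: -4061301174777/300032 ≈ -1.3536e+7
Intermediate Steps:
u = 39
Y(Z) = 146
I = -6000645/300032 (I = -20 + 5/(-300178 + 146) = -20 + 5/(-300032) = -20 + 5*(-1/300032) = -20 - 5/300032 = -6000645/300032 ≈ -20.000)
t(X, z) = 39 + z (t(X, z) = z + 39 = 39 + z)
(169231 - 126122)*(t(-461, -333) + I) = (169231 - 126122)*((39 - 333) - 6000645/300032) = 43109*(-294 - 6000645/300032) = 43109*(-94210053/300032) = -4061301174777/300032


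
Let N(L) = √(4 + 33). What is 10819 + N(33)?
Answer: 10819 + √37 ≈ 10825.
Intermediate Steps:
N(L) = √37
10819 + N(33) = 10819 + √37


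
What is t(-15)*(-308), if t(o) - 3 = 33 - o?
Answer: -15708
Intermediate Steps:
t(o) = 36 - o (t(o) = 3 + (33 - o) = 36 - o)
t(-15)*(-308) = (36 - 1*(-15))*(-308) = (36 + 15)*(-308) = 51*(-308) = -15708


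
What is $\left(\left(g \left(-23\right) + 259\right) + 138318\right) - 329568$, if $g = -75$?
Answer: $-189266$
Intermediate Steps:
$\left(\left(g \left(-23\right) + 259\right) + 138318\right) - 329568 = \left(\left(\left(-75\right) \left(-23\right) + 259\right) + 138318\right) - 329568 = \left(\left(1725 + 259\right) + 138318\right) - 329568 = \left(1984 + 138318\right) - 329568 = 140302 - 329568 = -189266$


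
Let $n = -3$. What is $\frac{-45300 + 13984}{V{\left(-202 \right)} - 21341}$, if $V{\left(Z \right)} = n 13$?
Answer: $\frac{7829}{5345} \approx 1.4647$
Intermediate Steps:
$V{\left(Z \right)} = -39$ ($V{\left(Z \right)} = \left(-3\right) 13 = -39$)
$\frac{-45300 + 13984}{V{\left(-202 \right)} - 21341} = \frac{-45300 + 13984}{-39 - 21341} = - \frac{31316}{-21380} = \left(-31316\right) \left(- \frac{1}{21380}\right) = \frac{7829}{5345}$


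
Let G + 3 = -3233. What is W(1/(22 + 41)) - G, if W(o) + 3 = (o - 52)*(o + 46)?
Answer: 3337552/3969 ≈ 840.91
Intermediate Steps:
G = -3236 (G = -3 - 3233 = -3236)
W(o) = -3 + (-52 + o)*(46 + o) (W(o) = -3 + (o - 52)*(o + 46) = -3 + (-52 + o)*(46 + o))
W(1/(22 + 41)) - G = (-2395 + (1/(22 + 41))² - 6/(22 + 41)) - 1*(-3236) = (-2395 + (1/63)² - 6/63) + 3236 = (-2395 + (1/63)² - 6*1/63) + 3236 = (-2395 + 1/3969 - 2/21) + 3236 = -9506132/3969 + 3236 = 3337552/3969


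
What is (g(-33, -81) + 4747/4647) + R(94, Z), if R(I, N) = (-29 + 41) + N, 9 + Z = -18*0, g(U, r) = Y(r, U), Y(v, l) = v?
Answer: -357719/4647 ≈ -76.979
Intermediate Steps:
g(U, r) = r
Z = -9 (Z = -9 - 18*0 = -9 + 0 = -9)
R(I, N) = 12 + N
(g(-33, -81) + 4747/4647) + R(94, Z) = (-81 + 4747/4647) + (12 - 9) = (-81 + 4747*(1/4647)) + 3 = (-81 + 4747/4647) + 3 = -371660/4647 + 3 = -357719/4647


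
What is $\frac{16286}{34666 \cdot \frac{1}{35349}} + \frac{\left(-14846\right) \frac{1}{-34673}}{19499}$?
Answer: $\frac{194610077966533807}{11718647638391} \approx 16607.0$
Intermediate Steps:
$\frac{16286}{34666 \cdot \frac{1}{35349}} + \frac{\left(-14846\right) \frac{1}{-34673}}{19499} = \frac{16286}{34666 \cdot \frac{1}{35349}} + \left(-14846\right) \left(- \frac{1}{34673}\right) \frac{1}{19499} = \frac{16286}{\frac{34666}{35349}} + \frac{14846}{34673} \cdot \frac{1}{19499} = 16286 \cdot \frac{35349}{34666} + \frac{14846}{676088827} = \frac{287846907}{17333} + \frac{14846}{676088827} = \frac{194610077966533807}{11718647638391}$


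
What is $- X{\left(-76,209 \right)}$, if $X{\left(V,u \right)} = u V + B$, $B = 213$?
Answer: $15671$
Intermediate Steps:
$X{\left(V,u \right)} = 213 + V u$ ($X{\left(V,u \right)} = u V + 213 = V u + 213 = 213 + V u$)
$- X{\left(-76,209 \right)} = - (213 - 15884) = \left(-1\right) \left(-15671\right) = 15671$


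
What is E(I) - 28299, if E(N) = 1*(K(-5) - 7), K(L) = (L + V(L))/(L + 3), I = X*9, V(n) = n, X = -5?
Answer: -28301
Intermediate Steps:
I = -45 (I = -5*9 = -45)
K(L) = 2*L/(3 + L) (K(L) = (L + L)/(L + 3) = (2*L)/(3 + L) = 2*L/(3 + L))
E(N) = -2 (E(N) = 1*(2*(-5)/(3 - 5) - 7) = 1*(2*(-5)/(-2) - 7) = 1*(2*(-5)*(-½) - 7) = 1*(5 - 7) = 1*(-2) = -2)
E(I) - 28299 = -2 - 28299 = -28301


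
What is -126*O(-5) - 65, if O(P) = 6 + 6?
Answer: -1577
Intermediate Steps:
O(P) = 12
-126*O(-5) - 65 = -126*12 - 65 = -1512 - 65 = -1577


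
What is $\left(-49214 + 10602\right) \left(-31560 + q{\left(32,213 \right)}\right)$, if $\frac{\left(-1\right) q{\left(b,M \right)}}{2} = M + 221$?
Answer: $1252109936$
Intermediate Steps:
$q{\left(b,M \right)} = -442 - 2 M$ ($q{\left(b,M \right)} = - 2 \left(M + 221\right) = - 2 \left(221 + M\right) = -442 - 2 M$)
$\left(-49214 + 10602\right) \left(-31560 + q{\left(32,213 \right)}\right) = \left(-49214 + 10602\right) \left(-31560 - 868\right) = - 38612 \left(-31560 - 868\right) = \left(-38612\right) \left(-32428\right) = 1252109936$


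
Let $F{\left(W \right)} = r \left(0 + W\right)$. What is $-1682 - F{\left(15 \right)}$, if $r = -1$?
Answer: $-1667$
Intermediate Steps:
$F{\left(W \right)} = - W$ ($F{\left(W \right)} = - (0 + W) = - W$)
$-1682 - F{\left(15 \right)} = -1682 - \left(-1\right) 15 = -1682 - -15 = -1682 + 15 = -1667$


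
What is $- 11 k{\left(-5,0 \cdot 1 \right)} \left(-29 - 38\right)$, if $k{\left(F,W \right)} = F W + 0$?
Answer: $0$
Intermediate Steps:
$k{\left(F,W \right)} = F W$
$- 11 k{\left(-5,0 \cdot 1 \right)} \left(-29 - 38\right) = - 11 \left(- 5 \cdot 0 \cdot 1\right) \left(-29 - 38\right) = - 11 \left(\left(-5\right) 0\right) \left(-67\right) = \left(-11\right) 0 \left(-67\right) = 0 \left(-67\right) = 0$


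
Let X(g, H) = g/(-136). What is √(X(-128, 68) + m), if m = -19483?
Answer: I*√5630315/17 ≈ 139.58*I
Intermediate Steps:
X(g, H) = -g/136 (X(g, H) = g*(-1/136) = -g/136)
√(X(-128, 68) + m) = √(-1/136*(-128) - 19483) = √(16/17 - 19483) = √(-331195/17) = I*√5630315/17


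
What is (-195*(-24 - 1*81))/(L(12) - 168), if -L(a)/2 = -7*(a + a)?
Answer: 975/8 ≈ 121.88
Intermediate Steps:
L(a) = 28*a (L(a) = -(-14)*(a + a) = -(-14)*2*a = -(-28)*a = 28*a)
(-195*(-24 - 1*81))/(L(12) - 168) = (-195*(-24 - 1*81))/(28*12 - 168) = (-195*(-24 - 81))/(336 - 168) = -195*(-105)/168 = 20475*(1/168) = 975/8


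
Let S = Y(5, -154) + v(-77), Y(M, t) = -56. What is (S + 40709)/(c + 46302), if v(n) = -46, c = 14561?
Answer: 40607/60863 ≈ 0.66719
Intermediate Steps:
S = -102 (S = -56 - 46 = -102)
(S + 40709)/(c + 46302) = (-102 + 40709)/(14561 + 46302) = 40607/60863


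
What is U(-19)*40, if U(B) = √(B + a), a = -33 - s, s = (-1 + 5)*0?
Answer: 80*I*√13 ≈ 288.44*I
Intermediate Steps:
s = 0 (s = 4*0 = 0)
a = -33 (a = -33 - 1*0 = -33 + 0 = -33)
U(B) = √(-33 + B) (U(B) = √(B - 33) = √(-33 + B))
U(-19)*40 = √(-33 - 19)*40 = √(-52)*40 = (2*I*√13)*40 = 80*I*√13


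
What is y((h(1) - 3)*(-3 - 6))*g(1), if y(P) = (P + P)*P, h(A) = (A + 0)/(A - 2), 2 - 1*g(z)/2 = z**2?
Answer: 5184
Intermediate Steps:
g(z) = 4 - 2*z**2
h(A) = A/(-2 + A)
y(P) = 2*P**2 (y(P) = (2*P)*P = 2*P**2)
y((h(1) - 3)*(-3 - 6))*g(1) = (2*((1/(-2 + 1) - 3)*(-3 - 6))**2)*(4 - 2*1**2) = (2*((1/(-1) - 3)*(-9))**2)*(4 - 2*1) = (2*((1*(-1) - 3)*(-9))**2)*(4 - 2) = (2*((-1 - 3)*(-9))**2)*2 = (2*(-4*(-9))**2)*2 = (2*36**2)*2 = (2*1296)*2 = 2592*2 = 5184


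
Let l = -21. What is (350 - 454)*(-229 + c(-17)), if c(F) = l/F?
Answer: 402688/17 ≈ 23688.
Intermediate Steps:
c(F) = -21/F
(350 - 454)*(-229 + c(-17)) = (350 - 454)*(-229 - 21/(-17)) = -104*(-229 - 21*(-1/17)) = -104*(-229 + 21/17) = -104*(-3872/17) = 402688/17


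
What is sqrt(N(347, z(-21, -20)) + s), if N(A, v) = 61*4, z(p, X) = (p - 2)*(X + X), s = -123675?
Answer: 7*I*sqrt(2519) ≈ 351.33*I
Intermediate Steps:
z(p, X) = 2*X*(-2 + p) (z(p, X) = (-2 + p)*(2*X) = 2*X*(-2 + p))
N(A, v) = 244
sqrt(N(347, z(-21, -20)) + s) = sqrt(244 - 123675) = sqrt(-123431) = 7*I*sqrt(2519)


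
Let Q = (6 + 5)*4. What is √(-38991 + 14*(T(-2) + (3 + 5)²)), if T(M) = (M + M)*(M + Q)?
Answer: I*√40447 ≈ 201.11*I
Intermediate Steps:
Q = 44 (Q = 11*4 = 44)
T(M) = 2*M*(44 + M) (T(M) = (M + M)*(M + 44) = (2*M)*(44 + M) = 2*M*(44 + M))
√(-38991 + 14*(T(-2) + (3 + 5)²)) = √(-38991 + 14*(2*(-2)*(44 - 2) + (3 + 5)²)) = √(-38991 + 14*(2*(-2)*42 + 8²)) = √(-38991 + 14*(-168 + 64)) = √(-38991 + 14*(-104)) = √(-38991 - 1456) = √(-40447) = I*√40447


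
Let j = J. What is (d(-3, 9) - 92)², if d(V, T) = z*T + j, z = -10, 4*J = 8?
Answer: 32400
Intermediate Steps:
J = 2 (J = (¼)*8 = 2)
j = 2
d(V, T) = 2 - 10*T (d(V, T) = -10*T + 2 = 2 - 10*T)
(d(-3, 9) - 92)² = ((2 - 10*9) - 92)² = ((2 - 90) - 92)² = (-88 - 92)² = (-180)² = 32400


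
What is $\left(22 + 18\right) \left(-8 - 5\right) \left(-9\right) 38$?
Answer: $177840$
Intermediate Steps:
$\left(22 + 18\right) \left(-8 - 5\right) \left(-9\right) 38 = 40 \left(-13\right) \left(-9\right) 38 = \left(-520\right) \left(-9\right) 38 = 4680 \cdot 38 = 177840$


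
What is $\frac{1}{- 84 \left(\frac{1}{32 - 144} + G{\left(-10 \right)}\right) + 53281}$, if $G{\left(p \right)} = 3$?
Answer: $\frac{4}{212119} \approx 1.8857 \cdot 10^{-5}$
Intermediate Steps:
$\frac{1}{- 84 \left(\frac{1}{32 - 144} + G{\left(-10 \right)}\right) + 53281} = \frac{1}{- 84 \left(\frac{1}{32 - 144} + 3\right) + 53281} = \frac{1}{- 84 \left(\frac{1}{-112} + 3\right) + 53281} = \frac{1}{- 84 \left(- \frac{1}{112} + 3\right) + 53281} = \frac{1}{\left(-84\right) \frac{335}{112} + 53281} = \frac{1}{- \frac{1005}{4} + 53281} = \frac{1}{\frac{212119}{4}} = \frac{4}{212119}$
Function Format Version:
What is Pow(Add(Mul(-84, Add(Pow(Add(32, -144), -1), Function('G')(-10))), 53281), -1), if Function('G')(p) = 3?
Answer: Rational(4, 212119) ≈ 1.8857e-5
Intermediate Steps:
Pow(Add(Mul(-84, Add(Pow(Add(32, -144), -1), Function('G')(-10))), 53281), -1) = Pow(Add(Mul(-84, Add(Pow(Add(32, -144), -1), 3)), 53281), -1) = Pow(Add(Mul(-84, Add(Pow(-112, -1), 3)), 53281), -1) = Pow(Add(Mul(-84, Add(Rational(-1, 112), 3)), 53281), -1) = Pow(Add(Mul(-84, Rational(335, 112)), 53281), -1) = Pow(Add(Rational(-1005, 4), 53281), -1) = Pow(Rational(212119, 4), -1) = Rational(4, 212119)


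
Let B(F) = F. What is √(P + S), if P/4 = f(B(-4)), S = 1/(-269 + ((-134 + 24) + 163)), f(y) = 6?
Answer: √31098/36 ≈ 4.8985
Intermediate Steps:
S = -1/216 (S = 1/(-269 + (-110 + 163)) = 1/(-269 + 53) = 1/(-216) = -1/216 ≈ -0.0046296)
P = 24 (P = 4*6 = 24)
√(P + S) = √(24 - 1/216) = √(5183/216) = √31098/36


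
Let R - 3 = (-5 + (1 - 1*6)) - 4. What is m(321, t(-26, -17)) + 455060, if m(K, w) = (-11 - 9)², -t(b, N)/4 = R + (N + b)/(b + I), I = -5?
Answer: 455460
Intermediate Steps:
R = -11 (R = 3 + ((-5 + (1 - 1*6)) - 4) = 3 + ((-5 + (1 - 6)) - 4) = 3 + ((-5 - 5) - 4) = 3 + (-10 - 4) = 3 - 14 = -11)
t(b, N) = 44 - 4*(N + b)/(-5 + b) (t(b, N) = -4*(-11 + (N + b)/(b - 5)) = -4*(-11 + (N + b)/(-5 + b)) = 44 - 4*(N + b)/(-5 + b))
m(K, w) = 400 (m(K, w) = (-20)² = 400)
m(321, t(-26, -17)) + 455060 = 400 + 455060 = 455460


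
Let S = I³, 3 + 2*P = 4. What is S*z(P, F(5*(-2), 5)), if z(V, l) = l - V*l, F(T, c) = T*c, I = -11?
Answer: 33275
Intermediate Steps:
P = ½ (P = -3/2 + (½)*4 = -3/2 + 2 = ½ ≈ 0.50000)
z(V, l) = l - V*l
S = -1331 (S = (-11)³ = -1331)
S*z(P, F(5*(-2), 5)) = -1331*(5*(-2))*5*(1 - 1*½) = -1331*(-10*5)*(1 - ½) = -(-66550)/2 = -1331*(-25) = 33275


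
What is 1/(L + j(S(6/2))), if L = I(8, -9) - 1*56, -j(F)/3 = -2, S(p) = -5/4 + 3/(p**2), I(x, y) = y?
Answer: -1/59 ≈ -0.016949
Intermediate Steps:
S(p) = -5/4 + 3/p**2 (S(p) = -5*1/4 + 3/p**2 = -5/4 + 3/p**2)
j(F) = 6 (j(F) = -3*(-2) = 6)
L = -65 (L = -9 - 1*56 = -9 - 56 = -65)
1/(L + j(S(6/2))) = 1/(-65 + 6) = 1/(-59) = -1/59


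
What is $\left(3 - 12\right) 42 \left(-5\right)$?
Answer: $1890$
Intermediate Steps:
$\left(3 - 12\right) 42 \left(-5\right) = \left(-9\right) 42 \left(-5\right) = \left(-378\right) \left(-5\right) = 1890$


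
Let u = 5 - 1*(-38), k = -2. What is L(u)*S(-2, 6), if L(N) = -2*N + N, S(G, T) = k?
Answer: 86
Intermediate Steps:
S(G, T) = -2
u = 43 (u = 5 + 38 = 43)
L(N) = -N
L(u)*S(-2, 6) = -1*43*(-2) = -43*(-2) = 86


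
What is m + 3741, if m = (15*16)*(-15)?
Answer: 141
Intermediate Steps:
m = -3600 (m = 240*(-15) = -3600)
m + 3741 = -3600 + 3741 = 141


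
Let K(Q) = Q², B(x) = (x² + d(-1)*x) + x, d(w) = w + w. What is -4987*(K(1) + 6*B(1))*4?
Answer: -19948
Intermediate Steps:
d(w) = 2*w
B(x) = x² - x (B(x) = (x² + (2*(-1))*x) + x = (x² - 2*x) + x = x² - x)
-4987*(K(1) + 6*B(1))*4 = -4987*(1² + 6*(1*(-1 + 1)))*4 = -4987*(1 + 6*(1*0))*4 = -4987*(1 + 6*0)*4 = -4987*(1 + 0)*4 = -4987*4 = -19948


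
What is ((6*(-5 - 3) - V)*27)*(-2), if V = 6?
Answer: 2916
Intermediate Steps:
((6*(-5 - 3) - V)*27)*(-2) = ((6*(-5 - 3) - 1*6)*27)*(-2) = ((6*(-8) - 6)*27)*(-2) = ((-48 - 6)*27)*(-2) = -54*27*(-2) = -1458*(-2) = 2916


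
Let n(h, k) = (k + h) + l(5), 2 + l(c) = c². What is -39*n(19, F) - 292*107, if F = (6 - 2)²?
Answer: -33506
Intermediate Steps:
l(c) = -2 + c²
F = 16 (F = 4² = 16)
n(h, k) = 23 + h + k (n(h, k) = (k + h) + (-2 + 5²) = (h + k) + (-2 + 25) = (h + k) + 23 = 23 + h + k)
-39*n(19, F) - 292*107 = -39*(23 + 19 + 16) - 292*107 = -39*58 - 31244 = -2262 - 31244 = -33506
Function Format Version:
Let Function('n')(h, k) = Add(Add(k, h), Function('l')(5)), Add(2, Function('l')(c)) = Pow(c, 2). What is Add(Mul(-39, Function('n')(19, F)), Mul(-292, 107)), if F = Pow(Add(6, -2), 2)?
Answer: -33506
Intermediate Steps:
Function('l')(c) = Add(-2, Pow(c, 2))
F = 16 (F = Pow(4, 2) = 16)
Function('n')(h, k) = Add(23, h, k) (Function('n')(h, k) = Add(Add(k, h), Add(-2, Pow(5, 2))) = Add(Add(h, k), Add(-2, 25)) = Add(Add(h, k), 23) = Add(23, h, k))
Add(Mul(-39, Function('n')(19, F)), Mul(-292, 107)) = Add(Mul(-39, Add(23, 19, 16)), Mul(-292, 107)) = Add(Mul(-39, 58), -31244) = Add(-2262, -31244) = -33506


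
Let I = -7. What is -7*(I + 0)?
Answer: 49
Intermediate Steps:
-7*(I + 0) = -7*(-7 + 0) = -7*(-7) = 49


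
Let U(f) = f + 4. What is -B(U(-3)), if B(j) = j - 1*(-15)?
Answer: -16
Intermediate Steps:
U(f) = 4 + f
B(j) = 15 + j (B(j) = j + 15 = 15 + j)
-B(U(-3)) = -(15 + (4 - 3)) = -(15 + 1) = -1*16 = -16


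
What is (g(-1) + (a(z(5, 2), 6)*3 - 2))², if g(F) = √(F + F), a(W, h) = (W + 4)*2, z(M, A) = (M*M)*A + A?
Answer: (334 + I*√2)² ≈ 1.1155e+5 + 944.7*I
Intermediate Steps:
z(M, A) = A + A*M² (z(M, A) = M²*A + A = A*M² + A = A + A*M²)
a(W, h) = 8 + 2*W (a(W, h) = (4 + W)*2 = 8 + 2*W)
g(F) = √2*√F (g(F) = √(2*F) = √2*√F)
(g(-1) + (a(z(5, 2), 6)*3 - 2))² = (√2*√(-1) + ((8 + 2*(2*(1 + 5²)))*3 - 2))² = (√2*I + ((8 + 2*(2*(1 + 25)))*3 - 2))² = (I*√2 + ((8 + 2*(2*26))*3 - 2))² = (I*√2 + ((8 + 2*52)*3 - 2))² = (I*√2 + ((8 + 104)*3 - 2))² = (I*√2 + (112*3 - 2))² = (I*√2 + (336 - 2))² = (I*√2 + 334)² = (334 + I*√2)²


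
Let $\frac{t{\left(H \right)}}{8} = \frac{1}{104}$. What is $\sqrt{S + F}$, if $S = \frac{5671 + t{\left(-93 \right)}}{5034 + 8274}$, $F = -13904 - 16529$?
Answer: $\frac{2 i \sqrt{14232165972063}}{43251} \approx 174.45 i$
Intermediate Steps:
$F = -30433$ ($F = -13904 - 16529 = -30433$)
$t{\left(H \right)} = \frac{1}{13}$ ($t{\left(H \right)} = \frac{8}{104} = 8 \cdot \frac{1}{104} = \frac{1}{13}$)
$S = \frac{18431}{43251}$ ($S = \frac{5671 + \frac{1}{13}}{5034 + 8274} = \frac{73724}{13 \cdot 13308} = \frac{73724}{13} \cdot \frac{1}{13308} = \frac{18431}{43251} \approx 0.42614$)
$\sqrt{S + F} = \sqrt{\frac{18431}{43251} - 30433} = \sqrt{- \frac{1316239252}{43251}} = \frac{2 i \sqrt{14232165972063}}{43251}$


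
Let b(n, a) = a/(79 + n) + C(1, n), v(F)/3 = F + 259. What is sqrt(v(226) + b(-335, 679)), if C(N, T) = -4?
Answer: sqrt(370777)/16 ≈ 38.057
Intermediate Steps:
v(F) = 777 + 3*F (v(F) = 3*(F + 259) = 3*(259 + F) = 777 + 3*F)
b(n, a) = -4 + a/(79 + n) (b(n, a) = a/(79 + n) - 4 = -4 + a/(79 + n))
sqrt(v(226) + b(-335, 679)) = sqrt((777 + 3*226) + (-316 + 679 - 4*(-335))/(79 - 335)) = sqrt((777 + 678) + (-316 + 679 + 1340)/(-256)) = sqrt(1455 - 1/256*1703) = sqrt(1455 - 1703/256) = sqrt(370777/256) = sqrt(370777)/16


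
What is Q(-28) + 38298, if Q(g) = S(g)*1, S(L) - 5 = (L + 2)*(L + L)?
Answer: 39759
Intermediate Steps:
S(L) = 5 + 2*L*(2 + L) (S(L) = 5 + (L + 2)*(L + L) = 5 + (2 + L)*(2*L) = 5 + 2*L*(2 + L))
Q(g) = 5 + 2*g**2 + 4*g (Q(g) = (5 + 2*g**2 + 4*g)*1 = 5 + 2*g**2 + 4*g)
Q(-28) + 38298 = (5 + 2*(-28)**2 + 4*(-28)) + 38298 = (5 + 2*784 - 112) + 38298 = (5 + 1568 - 112) + 38298 = 1461 + 38298 = 39759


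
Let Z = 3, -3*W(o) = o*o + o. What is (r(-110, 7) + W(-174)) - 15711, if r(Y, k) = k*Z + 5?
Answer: -25719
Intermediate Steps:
W(o) = -o/3 - o**2/3 (W(o) = -(o*o + o)/3 = -(o**2 + o)/3 = -(o + o**2)/3 = -o/3 - o**2/3)
r(Y, k) = 5 + 3*k (r(Y, k) = k*3 + 5 = 3*k + 5 = 5 + 3*k)
(r(-110, 7) + W(-174)) - 15711 = ((5 + 3*7) - 1/3*(-174)*(1 - 174)) - 15711 = ((5 + 21) - 1/3*(-174)*(-173)) - 15711 = (26 - 10034) - 15711 = -10008 - 15711 = -25719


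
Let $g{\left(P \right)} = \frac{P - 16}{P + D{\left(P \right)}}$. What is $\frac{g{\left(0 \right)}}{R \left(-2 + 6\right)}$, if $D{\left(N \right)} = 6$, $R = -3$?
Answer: $\frac{2}{9} \approx 0.22222$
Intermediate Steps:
$g{\left(P \right)} = \frac{-16 + P}{6 + P}$ ($g{\left(P \right)} = \frac{P - 16}{P + 6} = \frac{-16 + P}{6 + P}$)
$\frac{g{\left(0 \right)}}{R \left(-2 + 6\right)} = \frac{\frac{1}{6 + 0} \left(-16 + 0\right)}{\left(-3\right) \left(-2 + 6\right)} = \frac{\frac{1}{6} \left(-16\right)}{\left(-3\right) 4} = \frac{\frac{1}{6} \left(-16\right)}{-12} = \left(- \frac{1}{12}\right) \left(- \frac{8}{3}\right) = \frac{2}{9}$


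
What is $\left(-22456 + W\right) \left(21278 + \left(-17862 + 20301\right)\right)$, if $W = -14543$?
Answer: $-877505283$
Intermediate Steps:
$\left(-22456 + W\right) \left(21278 + \left(-17862 + 20301\right)\right) = \left(-22456 - 14543\right) \left(21278 + \left(-17862 + 20301\right)\right) = - 36999 \left(21278 + 2439\right) = \left(-36999\right) 23717 = -877505283$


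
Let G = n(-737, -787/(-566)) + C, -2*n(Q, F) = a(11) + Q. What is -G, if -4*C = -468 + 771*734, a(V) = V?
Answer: 281997/2 ≈ 1.4100e+5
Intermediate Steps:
C = -282723/2 (C = -(-468 + 771*734)/4 = -(-468 + 565914)/4 = -1/4*565446 = -282723/2 ≈ -1.4136e+5)
n(Q, F) = -11/2 - Q/2 (n(Q, F) = -(11 + Q)/2 = -11/2 - Q/2)
G = -281997/2 (G = (-11/2 - 1/2*(-737)) - 282723/2 = (-11/2 + 737/2) - 282723/2 = 363 - 282723/2 = -281997/2 ≈ -1.4100e+5)
-G = -1*(-281997/2) = 281997/2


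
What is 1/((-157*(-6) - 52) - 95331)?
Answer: -1/94441 ≈ -1.0589e-5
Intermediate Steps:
1/((-157*(-6) - 52) - 95331) = 1/((942 - 52) - 95331) = 1/(890 - 95331) = 1/(-94441) = -1/94441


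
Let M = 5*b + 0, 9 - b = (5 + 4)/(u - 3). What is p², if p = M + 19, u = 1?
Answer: 29929/4 ≈ 7482.3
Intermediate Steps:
b = 27/2 (b = 9 - (5 + 4)/(1 - 3) = 9 - 9/(-2) = 9 - 9*(-1)/2 = 9 - 1*(-9/2) = 9 + 9/2 = 27/2 ≈ 13.500)
M = 135/2 (M = 5*(27/2) + 0 = 135/2 + 0 = 135/2 ≈ 67.500)
p = 173/2 (p = 135/2 + 19 = 173/2 ≈ 86.500)
p² = (173/2)² = 29929/4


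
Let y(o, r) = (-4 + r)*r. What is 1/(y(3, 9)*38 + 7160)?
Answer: 1/8870 ≈ 0.00011274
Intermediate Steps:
y(o, r) = r*(-4 + r)
1/(y(3, 9)*38 + 7160) = 1/((9*(-4 + 9))*38 + 7160) = 1/((9*5)*38 + 7160) = 1/(45*38 + 7160) = 1/(1710 + 7160) = 1/8870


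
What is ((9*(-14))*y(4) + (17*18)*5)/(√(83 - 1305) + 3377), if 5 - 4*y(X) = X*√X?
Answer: 10971873/22810702 - 3249*I*√1222/22810702 ≈ 0.481 - 0.0049791*I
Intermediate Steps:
y(X) = 5/4 - X^(3/2)/4 (y(X) = 5/4 - X*√X/4 = 5/4 - X^(3/2)/4)
((9*(-14))*y(4) + (17*18)*5)/(√(83 - 1305) + 3377) = ((9*(-14))*(5/4 - 4^(3/2)/4) + (17*18)*5)/(√(83 - 1305) + 3377) = (-126*(5/4 - ¼*8) + 306*5)/(√(-1222) + 3377) = (-126*(5/4 - 2) + 1530)/(I*√1222 + 3377) = (-126*(-¾) + 1530)/(3377 + I*√1222) = (189/2 + 1530)/(3377 + I*√1222) = 3249/(2*(3377 + I*√1222))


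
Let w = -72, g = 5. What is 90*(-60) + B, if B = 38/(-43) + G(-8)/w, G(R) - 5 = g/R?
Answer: -133770593/24768 ≈ -5400.9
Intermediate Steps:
G(R) = 5 + 5/R
B = -23393/24768 (B = 38/(-43) + (5 + 5/(-8))/(-72) = 38*(-1/43) + (5 + 5*(-1/8))*(-1/72) = -38/43 + (5 - 5/8)*(-1/72) = -38/43 + (35/8)*(-1/72) = -38/43 - 35/576 = -23393/24768 ≈ -0.94448)
90*(-60) + B = 90*(-60) - 23393/24768 = -5400 - 23393/24768 = -133770593/24768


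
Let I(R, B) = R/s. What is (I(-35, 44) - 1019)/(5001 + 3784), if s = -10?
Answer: -2031/17570 ≈ -0.11559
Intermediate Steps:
I(R, B) = -R/10 (I(R, B) = R/(-10) = R*(-⅒) = -R/10)
(I(-35, 44) - 1019)/(5001 + 3784) = (-⅒*(-35) - 1019)/(5001 + 3784) = (7/2 - 1019)/8785 = -2031/2*1/8785 = -2031/17570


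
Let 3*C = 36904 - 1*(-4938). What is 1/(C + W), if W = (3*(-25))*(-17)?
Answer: 3/45667 ≈ 6.5693e-5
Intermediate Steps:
C = 41842/3 (C = (36904 - 1*(-4938))/3 = (36904 + 4938)/3 = (1/3)*41842 = 41842/3 ≈ 13947.)
W = 1275 (W = -75*(-17) = 1275)
1/(C + W) = 1/(41842/3 + 1275) = 1/(45667/3) = 3/45667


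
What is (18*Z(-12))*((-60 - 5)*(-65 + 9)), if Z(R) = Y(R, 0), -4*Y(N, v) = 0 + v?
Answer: 0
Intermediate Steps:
Y(N, v) = -v/4 (Y(N, v) = -(0 + v)/4 = -v/4)
Z(R) = 0 (Z(R) = -¼*0 = 0)
(18*Z(-12))*((-60 - 5)*(-65 + 9)) = (18*0)*((-60 - 5)*(-65 + 9)) = 0*(-65*(-56)) = 0*3640 = 0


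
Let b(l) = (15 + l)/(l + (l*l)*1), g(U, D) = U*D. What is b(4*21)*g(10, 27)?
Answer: 891/238 ≈ 3.7437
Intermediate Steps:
g(U, D) = D*U
b(l) = (15 + l)/(l + l²) (b(l) = (15 + l)/(l + l²*1) = (15 + l)/(l + l²))
b(4*21)*g(10, 27) = ((15 + 4*21)/(((4*21))*(1 + 4*21)))*(27*10) = ((15 + 84)/(84*(1 + 84)))*270 = ((1/84)*99/85)*270 = ((1/84)*(1/85)*99)*270 = (33/2380)*270 = 891/238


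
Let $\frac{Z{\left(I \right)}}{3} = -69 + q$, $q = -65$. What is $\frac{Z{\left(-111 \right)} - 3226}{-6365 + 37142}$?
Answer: $- \frac{3628}{30777} \approx -0.11788$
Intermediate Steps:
$Z{\left(I \right)} = -402$ ($Z{\left(I \right)} = 3 \left(-69 - 65\right) = 3 \left(-134\right) = -402$)
$\frac{Z{\left(-111 \right)} - 3226}{-6365 + 37142} = \frac{-402 - 3226}{-6365 + 37142} = - \frac{3628}{30777}$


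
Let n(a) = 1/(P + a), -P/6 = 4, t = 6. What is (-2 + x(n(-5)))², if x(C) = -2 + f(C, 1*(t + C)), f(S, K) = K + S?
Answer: 3136/841 ≈ 3.7289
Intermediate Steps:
P = -24 (P = -6*4 = -24)
n(a) = 1/(-24 + a)
x(C) = 4 + 2*C (x(C) = -2 + (1*(6 + C) + C) = -2 + ((6 + C) + C) = -2 + (6 + 2*C) = 4 + 2*C)
(-2 + x(n(-5)))² = (-2 + (4 + 2/(-24 - 5)))² = (-2 + (4 + 2/(-29)))² = (-2 + (4 + 2*(-1/29)))² = (-2 + (4 - 2/29))² = (-2 + 114/29)² = (56/29)² = 3136/841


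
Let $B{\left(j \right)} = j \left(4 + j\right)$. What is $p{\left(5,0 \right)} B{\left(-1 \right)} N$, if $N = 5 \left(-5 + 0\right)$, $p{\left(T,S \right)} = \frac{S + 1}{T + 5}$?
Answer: $\frac{15}{2} \approx 7.5$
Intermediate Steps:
$p{\left(T,S \right)} = \frac{1 + S}{5 + T}$
$N = -25$ ($N = 5 \left(-5\right) = -25$)
$p{\left(5,0 \right)} B{\left(-1 \right)} N = \frac{1 + 0}{5 + 5} \left(- (4 - 1)\right) \left(-25\right) = \frac{1}{10} \cdot 1 \left(\left(-1\right) 3\right) \left(-25\right) = \frac{1}{10} \cdot 1 \left(-3\right) \left(-25\right) = \frac{1}{10} \left(-3\right) \left(-25\right) = \left(- \frac{3}{10}\right) \left(-25\right) = \frac{15}{2}$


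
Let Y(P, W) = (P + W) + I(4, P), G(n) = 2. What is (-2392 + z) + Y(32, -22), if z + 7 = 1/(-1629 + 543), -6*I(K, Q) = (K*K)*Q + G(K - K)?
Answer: -2687489/1086 ≈ -2474.7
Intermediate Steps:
I(K, Q) = -1/3 - Q*K**2/6 (I(K, Q) = -((K*K)*Q + 2)/6 = -(K**2*Q + 2)/6 = -(Q*K**2 + 2)/6 = -(2 + Q*K**2)/6 = -1/3 - Q*K**2/6)
Y(P, W) = -1/3 + W - 5*P/3 (Y(P, W) = (P + W) + (-1/3 - 1/6*P*4**2) = (P + W) + (-1/3 - 1/6*P*16) = (P + W) + (-1/3 - 8*P/3) = -1/3 + W - 5*P/3)
z = -7603/1086 (z = -7 + 1/(-1629 + 543) = -7 + 1/(-1086) = -7 - 1/1086 = -7603/1086 ≈ -7.0009)
(-2392 + z) + Y(32, -22) = (-2392 - 7603/1086) + (-1/3 - 22 - 5/3*32) = -2605315/1086 + (-1/3 - 22 - 160/3) = -2605315/1086 - 227/3 = -2687489/1086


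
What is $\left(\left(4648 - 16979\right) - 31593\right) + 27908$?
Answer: $-16016$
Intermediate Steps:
$\left(\left(4648 - 16979\right) - 31593\right) + 27908 = \left(-12331 - 31593\right) + 27908 = -43924 + 27908 = -16016$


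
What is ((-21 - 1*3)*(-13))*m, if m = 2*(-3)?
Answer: -1872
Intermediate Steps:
m = -6
((-21 - 1*3)*(-13))*m = ((-21 - 1*3)*(-13))*(-6) = ((-21 - 3)*(-13))*(-6) = -24*(-13)*(-6) = 312*(-6) = -1872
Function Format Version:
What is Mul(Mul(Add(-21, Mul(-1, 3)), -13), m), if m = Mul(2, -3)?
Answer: -1872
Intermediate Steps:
m = -6
Mul(Mul(Add(-21, Mul(-1, 3)), -13), m) = Mul(Mul(Add(-21, Mul(-1, 3)), -13), -6) = Mul(Mul(Add(-21, -3), -13), -6) = Mul(Mul(-24, -13), -6) = Mul(312, -6) = -1872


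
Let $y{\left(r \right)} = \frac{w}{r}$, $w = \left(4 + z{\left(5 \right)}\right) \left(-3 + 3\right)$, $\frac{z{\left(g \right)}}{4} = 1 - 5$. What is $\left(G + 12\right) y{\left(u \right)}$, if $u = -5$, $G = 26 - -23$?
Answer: $0$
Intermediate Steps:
$G = 49$ ($G = 26 + 23 = 49$)
$z{\left(g \right)} = -16$ ($z{\left(g \right)} = 4 \left(1 - 5\right) = 4 \left(-4\right) = -16$)
$w = 0$ ($w = \left(4 - 16\right) \left(-3 + 3\right) = \left(-12\right) 0 = 0$)
$y{\left(r \right)} = 0$ ($y{\left(r \right)} = \frac{0}{r} = 0$)
$\left(G + 12\right) y{\left(u \right)} = \left(49 + 12\right) 0 = 61 \cdot 0 = 0$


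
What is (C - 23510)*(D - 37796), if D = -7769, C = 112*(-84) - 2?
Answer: 1499999800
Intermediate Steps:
C = -9410 (C = -9408 - 2 = -9410)
(C - 23510)*(D - 37796) = (-9410 - 23510)*(-7769 - 37796) = -32920*(-45565) = 1499999800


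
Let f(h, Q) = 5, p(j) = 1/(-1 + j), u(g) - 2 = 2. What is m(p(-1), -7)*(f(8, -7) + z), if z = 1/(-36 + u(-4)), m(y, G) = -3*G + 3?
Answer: 477/4 ≈ 119.25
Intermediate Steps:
u(g) = 4 (u(g) = 2 + 2 = 4)
m(y, G) = 3 - 3*G
z = -1/32 (z = 1/(-36 + 4) = 1/(-32) = -1/32 ≈ -0.031250)
m(p(-1), -7)*(f(8, -7) + z) = (3 - 3*(-7))*(5 - 1/32) = (3 + 21)*(159/32) = 24*(159/32) = 477/4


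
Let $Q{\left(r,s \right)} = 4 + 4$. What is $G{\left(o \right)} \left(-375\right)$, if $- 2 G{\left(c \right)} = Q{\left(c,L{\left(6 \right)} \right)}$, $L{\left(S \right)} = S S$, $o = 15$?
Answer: $1500$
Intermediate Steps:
$L{\left(S \right)} = S^{2}$
$Q{\left(r,s \right)} = 8$
$G{\left(c \right)} = -4$ ($G{\left(c \right)} = \left(- \frac{1}{2}\right) 8 = -4$)
$G{\left(o \right)} \left(-375\right) = \left(-4\right) \left(-375\right) = 1500$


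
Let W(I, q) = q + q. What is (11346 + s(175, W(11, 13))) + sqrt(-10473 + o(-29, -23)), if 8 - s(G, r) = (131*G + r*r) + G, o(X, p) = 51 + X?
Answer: -12422 + I*sqrt(10451) ≈ -12422.0 + 102.23*I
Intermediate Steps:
W(I, q) = 2*q
s(G, r) = 8 - r**2 - 132*G (s(G, r) = 8 - ((131*G + r*r) + G) = 8 - ((131*G + r**2) + G) = 8 - ((r**2 + 131*G) + G) = 8 - (r**2 + 132*G) = 8 + (-r**2 - 132*G) = 8 - r**2 - 132*G)
(11346 + s(175, W(11, 13))) + sqrt(-10473 + o(-29, -23)) = (11346 + (8 - (2*13)**2 - 132*175)) + sqrt(-10473 + (51 - 29)) = (11346 + (8 - 1*26**2 - 23100)) + sqrt(-10473 + 22) = (11346 + (8 - 1*676 - 23100)) + sqrt(-10451) = (11346 + (8 - 676 - 23100)) + I*sqrt(10451) = (11346 - 23768) + I*sqrt(10451) = -12422 + I*sqrt(10451)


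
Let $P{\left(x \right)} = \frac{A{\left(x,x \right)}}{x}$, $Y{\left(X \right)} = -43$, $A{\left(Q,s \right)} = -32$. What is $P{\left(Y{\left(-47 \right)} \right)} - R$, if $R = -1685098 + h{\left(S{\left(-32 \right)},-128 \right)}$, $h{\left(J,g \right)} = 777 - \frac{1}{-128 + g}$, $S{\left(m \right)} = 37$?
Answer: $\frac{18541013717}{11008} \approx 1.6843 \cdot 10^{6}$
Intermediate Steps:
$R = - \frac{431186175}{256}$ ($R = -1685098 + \frac{-99457 + 777 \left(-128\right)}{-128 - 128} = -1685098 + \frac{-99457 - 99456}{-256} = -1685098 - - \frac{198913}{256} = -1685098 + \frac{198913}{256} = - \frac{431186175}{256} \approx -1.6843 \cdot 10^{6}$)
$P{\left(x \right)} = - \frac{32}{x}$
$P{\left(Y{\left(-47 \right)} \right)} - R = - \frac{32}{-43} - - \frac{431186175}{256} = \left(-32\right) \left(- \frac{1}{43}\right) + \frac{431186175}{256} = \frac{32}{43} + \frac{431186175}{256} = \frac{18541013717}{11008}$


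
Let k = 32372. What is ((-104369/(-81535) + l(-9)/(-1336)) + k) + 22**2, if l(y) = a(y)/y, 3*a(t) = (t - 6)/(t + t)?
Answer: 579825295389803/17646783120 ≈ 32857.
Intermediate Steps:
a(t) = (-6 + t)/(6*t) (a(t) = ((t - 6)/(t + t))/3 = ((-6 + t)/((2*t)))/3 = ((-6 + t)*(1/(2*t)))/3 = ((-6 + t)/(2*t))/3 = (-6 + t)/(6*t))
l(y) = (-6 + y)/(6*y**2) (l(y) = ((-6 + y)/(6*y))/y = (-6 + y)/(6*y**2))
((-104369/(-81535) + l(-9)/(-1336)) + k) + 22**2 = ((-104369/(-81535) + ((1/6)*(-6 - 9)/(-9)**2)/(-1336)) + 32372) + 22**2 = ((-104369*(-1/81535) + ((1/6)*(1/81)*(-15))*(-1/1336)) + 32372) + 484 = ((104369/81535 - 5/162*(-1/1336)) + 32372) + 484 = ((104369/81535 + 5/216432) + 32372) + 484 = (22589199083/17646783120 + 32372) + 484 = 571284252359723/17646783120 + 484 = 579825295389803/17646783120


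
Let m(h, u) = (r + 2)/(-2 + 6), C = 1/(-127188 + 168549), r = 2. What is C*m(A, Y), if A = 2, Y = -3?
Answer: 1/41361 ≈ 2.4177e-5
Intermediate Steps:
C = 1/41361 ≈ 2.4177e-5
m(h, u) = 1 (m(h, u) = (2 + 2)/(-2 + 6) = 4/4 = 4*(¼) = 1)
C*m(A, Y) = (1/41361)*1 = 1/41361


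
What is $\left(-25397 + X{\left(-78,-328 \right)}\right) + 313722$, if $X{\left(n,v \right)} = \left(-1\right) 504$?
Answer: $287821$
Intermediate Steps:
$X{\left(n,v \right)} = -504$
$\left(-25397 + X{\left(-78,-328 \right)}\right) + 313722 = \left(-25397 - 504\right) + 313722 = -25901 + 313722 = 287821$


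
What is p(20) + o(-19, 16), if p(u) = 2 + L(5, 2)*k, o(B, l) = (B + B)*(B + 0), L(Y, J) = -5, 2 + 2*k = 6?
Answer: 714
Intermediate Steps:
k = 2 (k = -1 + (½)*6 = -1 + 3 = 2)
o(B, l) = 2*B² (o(B, l) = (2*B)*B = 2*B²)
p(u) = -8 (p(u) = 2 - 5*2 = 2 - 10 = -8)
p(20) + o(-19, 16) = -8 + 2*(-19)² = -8 + 2*361 = -8 + 722 = 714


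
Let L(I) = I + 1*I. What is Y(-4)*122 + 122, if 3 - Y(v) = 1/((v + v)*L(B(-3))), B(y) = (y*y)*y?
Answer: 105347/216 ≈ 487.72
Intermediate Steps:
B(y) = y³ (B(y) = y²*y = y³)
L(I) = 2*I (L(I) = I + I = 2*I)
Y(v) = 3 + 1/(108*v) (Y(v) = 3 - 1/((v + v)*(2*(-3)³)) = 3 - 1/((2*v)*(2*(-27))) = 3 - 1/(2*v)/(-54) = 3 - 1/(2*v)*(-1)/54 = 3 - (-1)/(108*v) = 3 + 1/(108*v))
Y(-4)*122 + 122 = (3 + (1/108)/(-4))*122 + 122 = (3 + (1/108)*(-¼))*122 + 122 = (3 - 1/432)*122 + 122 = (1295/432)*122 + 122 = 78995/216 + 122 = 105347/216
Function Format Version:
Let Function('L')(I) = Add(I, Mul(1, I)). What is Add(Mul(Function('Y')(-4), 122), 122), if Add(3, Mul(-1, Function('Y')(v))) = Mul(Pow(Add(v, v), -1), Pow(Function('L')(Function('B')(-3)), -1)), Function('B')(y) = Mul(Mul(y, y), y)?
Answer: Rational(105347, 216) ≈ 487.72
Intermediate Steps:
Function('B')(y) = Pow(y, 3) (Function('B')(y) = Mul(Pow(y, 2), y) = Pow(y, 3))
Function('L')(I) = Mul(2, I) (Function('L')(I) = Add(I, I) = Mul(2, I))
Function('Y')(v) = Add(3, Mul(Rational(1, 108), Pow(v, -1))) (Function('Y')(v) = Add(3, Mul(-1, Mul(Pow(Add(v, v), -1), Pow(Mul(2, Pow(-3, 3)), -1)))) = Add(3, Mul(-1, Mul(Pow(Mul(2, v), -1), Pow(Mul(2, -27), -1)))) = Add(3, Mul(-1, Mul(Mul(Rational(1, 2), Pow(v, -1)), Pow(-54, -1)))) = Add(3, Mul(-1, Mul(Mul(Rational(1, 2), Pow(v, -1)), Rational(-1, 54)))) = Add(3, Mul(-1, Mul(Rational(-1, 108), Pow(v, -1)))) = Add(3, Mul(Rational(1, 108), Pow(v, -1))))
Add(Mul(Function('Y')(-4), 122), 122) = Add(Mul(Add(3, Mul(Rational(1, 108), Pow(-4, -1))), 122), 122) = Add(Mul(Add(3, Mul(Rational(1, 108), Rational(-1, 4))), 122), 122) = Add(Mul(Add(3, Rational(-1, 432)), 122), 122) = Add(Mul(Rational(1295, 432), 122), 122) = Add(Rational(78995, 216), 122) = Rational(105347, 216)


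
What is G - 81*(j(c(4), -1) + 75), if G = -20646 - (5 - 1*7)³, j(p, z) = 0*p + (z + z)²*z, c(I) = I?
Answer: -26389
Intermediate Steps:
j(p, z) = 4*z³ (j(p, z) = 0 + (2*z)²*z = 0 + (4*z²)*z = 0 + 4*z³ = 4*z³)
G = -20638 (G = -20646 - (5 - 7)³ = -20646 - 1*(-2)³ = -20646 - 1*(-8) = -20646 + 8 = -20638)
G - 81*(j(c(4), -1) + 75) = -20638 - 81*(4*(-1)³ + 75) = -20638 - 81*(4*(-1) + 75) = -20638 - 81*(-4 + 75) = -20638 - 81*71 = -20638 - 5751 = -26389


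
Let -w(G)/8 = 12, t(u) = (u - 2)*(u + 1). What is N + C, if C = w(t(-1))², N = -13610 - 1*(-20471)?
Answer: 16077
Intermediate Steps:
N = 6861 (N = -13610 + 20471 = 6861)
t(u) = (1 + u)*(-2 + u) (t(u) = (-2 + u)*(1 + u) = (1 + u)*(-2 + u))
w(G) = -96 (w(G) = -8*12 = -96)
C = 9216 (C = (-96)² = 9216)
N + C = 6861 + 9216 = 16077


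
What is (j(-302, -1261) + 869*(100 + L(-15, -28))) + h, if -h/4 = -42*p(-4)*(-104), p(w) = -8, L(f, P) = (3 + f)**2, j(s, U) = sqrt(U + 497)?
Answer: 351812 + 2*I*sqrt(191) ≈ 3.5181e+5 + 27.641*I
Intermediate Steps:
j(s, U) = sqrt(497 + U)
h = 139776 (h = -4*(-42*(-8))*(-104) = -1344*(-104) = -4*(-34944) = 139776)
(j(-302, -1261) + 869*(100 + L(-15, -28))) + h = (sqrt(497 - 1261) + 869*(100 + (3 - 15)**2)) + 139776 = (sqrt(-764) + 869*(100 + (-12)**2)) + 139776 = (2*I*sqrt(191) + 869*(100 + 144)) + 139776 = (2*I*sqrt(191) + 869*244) + 139776 = (2*I*sqrt(191) + 212036) + 139776 = (212036 + 2*I*sqrt(191)) + 139776 = 351812 + 2*I*sqrt(191)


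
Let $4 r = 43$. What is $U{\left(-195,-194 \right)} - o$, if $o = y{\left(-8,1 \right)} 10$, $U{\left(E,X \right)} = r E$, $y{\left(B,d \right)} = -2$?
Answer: $- \frac{8305}{4} \approx -2076.3$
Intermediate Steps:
$r = \frac{43}{4}$ ($r = \frac{1}{4} \cdot 43 = \frac{43}{4} \approx 10.75$)
$U{\left(E,X \right)} = \frac{43 E}{4}$
$o = -20$ ($o = \left(-2\right) 10 = -20$)
$U{\left(-195,-194 \right)} - o = \frac{43}{4} \left(-195\right) - -20 = - \frac{8385}{4} + 20 = - \frac{8305}{4}$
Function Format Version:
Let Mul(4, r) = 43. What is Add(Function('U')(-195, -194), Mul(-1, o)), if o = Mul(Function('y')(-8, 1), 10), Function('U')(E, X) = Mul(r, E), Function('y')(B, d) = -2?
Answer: Rational(-8305, 4) ≈ -2076.3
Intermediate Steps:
r = Rational(43, 4) (r = Mul(Rational(1, 4), 43) = Rational(43, 4) ≈ 10.750)
Function('U')(E, X) = Mul(Rational(43, 4), E)
o = -20 (o = Mul(-2, 10) = -20)
Add(Function('U')(-195, -194), Mul(-1, o)) = Add(Mul(Rational(43, 4), -195), Mul(-1, -20)) = Add(Rational(-8385, 4), 20) = Rational(-8305, 4)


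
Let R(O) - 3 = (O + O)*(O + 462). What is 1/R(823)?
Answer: 1/2115113 ≈ 4.7279e-7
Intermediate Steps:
R(O) = 3 + 2*O*(462 + O) (R(O) = 3 + (O + O)*(O + 462) = 3 + (2*O)*(462 + O) = 3 + 2*O*(462 + O))
1/R(823) = 1/(3 + 2*823² + 924*823) = 1/(3 + 2*677329 + 760452) = 1/(3 + 1354658 + 760452) = 1/2115113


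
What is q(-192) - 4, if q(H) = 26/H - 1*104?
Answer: -10381/96 ≈ -108.14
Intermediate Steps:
q(H) = -104 + 26/H (q(H) = 26/H - 104 = -104 + 26/H)
q(-192) - 4 = (-104 + 26/(-192)) - 4 = (-104 + 26*(-1/192)) - 4 = (-104 - 13/96) - 4 = -9997/96 - 4 = -10381/96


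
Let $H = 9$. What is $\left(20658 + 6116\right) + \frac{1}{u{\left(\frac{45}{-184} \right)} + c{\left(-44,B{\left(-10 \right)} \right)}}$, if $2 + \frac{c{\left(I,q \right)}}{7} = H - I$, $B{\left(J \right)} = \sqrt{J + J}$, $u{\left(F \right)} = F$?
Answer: $\frac{1757525866}{65643} \approx 26774.0$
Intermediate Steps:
$B{\left(J \right)} = \sqrt{2} \sqrt{J}$ ($B{\left(J \right)} = \sqrt{2 J} = \sqrt{2} \sqrt{J}$)
$c{\left(I,q \right)} = 49 - 7 I$ ($c{\left(I,q \right)} = -14 + 7 \left(9 - I\right) = -14 - \left(-63 + 7 I\right) = 49 - 7 I$)
$\left(20658 + 6116\right) + \frac{1}{u{\left(\frac{45}{-184} \right)} + c{\left(-44,B{\left(-10 \right)} \right)}} = \left(20658 + 6116\right) + \frac{1}{\frac{45}{-184} + \left(49 - -308\right)} = 26774 + \frac{1}{45 \left(- \frac{1}{184}\right) + \left(49 + 308\right)} = 26774 + \frac{1}{- \frac{45}{184} + 357} = 26774 + \frac{1}{\frac{65643}{184}} = 26774 + \frac{184}{65643} = \frac{1757525866}{65643}$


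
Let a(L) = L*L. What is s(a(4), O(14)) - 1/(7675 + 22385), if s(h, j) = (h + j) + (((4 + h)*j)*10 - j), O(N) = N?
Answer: 84648959/30060 ≈ 2816.0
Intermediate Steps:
a(L) = L²
s(h, j) = h + 10*j*(4 + h) (s(h, j) = (h + j) + ((j*(4 + h))*10 - j) = (h + j) + (10*j*(4 + h) - j) = (h + j) + (-j + 10*j*(4 + h)) = h + 10*j*(4 + h))
s(a(4), O(14)) - 1/(7675 + 22385) = (4² + 40*14 + 10*4²*14) - 1/(7675 + 22385) = (16 + 560 + 10*16*14) - 1/30060 = (16 + 560 + 2240) - 1*1/30060 = 2816 - 1/30060 = 84648959/30060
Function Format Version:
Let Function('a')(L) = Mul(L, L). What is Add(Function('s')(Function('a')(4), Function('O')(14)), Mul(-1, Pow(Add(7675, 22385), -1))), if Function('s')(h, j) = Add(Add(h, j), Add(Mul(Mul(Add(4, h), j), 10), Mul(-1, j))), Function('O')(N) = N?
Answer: Rational(84648959, 30060) ≈ 2816.0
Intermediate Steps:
Function('a')(L) = Pow(L, 2)
Function('s')(h, j) = Add(h, Mul(10, j, Add(4, h))) (Function('s')(h, j) = Add(Add(h, j), Add(Mul(Mul(j, Add(4, h)), 10), Mul(-1, j))) = Add(Add(h, j), Add(Mul(10, j, Add(4, h)), Mul(-1, j))) = Add(Add(h, j), Add(Mul(-1, j), Mul(10, j, Add(4, h)))) = Add(h, Mul(10, j, Add(4, h))))
Add(Function('s')(Function('a')(4), Function('O')(14)), Mul(-1, Pow(Add(7675, 22385), -1))) = Add(Add(Pow(4, 2), Mul(40, 14), Mul(10, Pow(4, 2), 14)), Mul(-1, Pow(Add(7675, 22385), -1))) = Add(Add(16, 560, Mul(10, 16, 14)), Mul(-1, Pow(30060, -1))) = Add(Add(16, 560, 2240), Mul(-1, Rational(1, 30060))) = Add(2816, Rational(-1, 30060)) = Rational(84648959, 30060)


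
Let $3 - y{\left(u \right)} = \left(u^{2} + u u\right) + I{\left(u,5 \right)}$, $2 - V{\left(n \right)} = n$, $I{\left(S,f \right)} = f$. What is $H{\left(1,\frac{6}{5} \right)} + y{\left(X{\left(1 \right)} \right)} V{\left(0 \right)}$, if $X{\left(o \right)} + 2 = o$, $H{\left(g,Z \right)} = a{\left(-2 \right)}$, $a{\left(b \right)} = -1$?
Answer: $-9$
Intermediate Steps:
$H{\left(g,Z \right)} = -1$
$X{\left(o \right)} = -2 + o$
$V{\left(n \right)} = 2 - n$
$y{\left(u \right)} = -2 - 2 u^{2}$ ($y{\left(u \right)} = 3 - \left(\left(u^{2} + u u\right) + 5\right) = 3 - \left(\left(u^{2} + u^{2}\right) + 5\right) = 3 - \left(2 u^{2} + 5\right) = 3 - \left(5 + 2 u^{2}\right) = -2 - 2 u^{2}$)
$H{\left(1,\frac{6}{5} \right)} + y{\left(X{\left(1 \right)} \right)} V{\left(0 \right)} = -1 + \left(-2 - 2 \left(-2 + 1\right)^{2}\right) \left(2 - 0\right) = -1 + \left(-2 - 2 \left(-1\right)^{2}\right) \left(2 + 0\right) = -1 + \left(-2 - 2\right) 2 = -1 - 8 = -9$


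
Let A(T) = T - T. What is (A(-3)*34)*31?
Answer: 0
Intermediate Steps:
A(T) = 0
(A(-3)*34)*31 = (0*34)*31 = 0*31 = 0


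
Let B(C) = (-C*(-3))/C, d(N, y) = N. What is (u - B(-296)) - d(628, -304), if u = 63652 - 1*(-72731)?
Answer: 135752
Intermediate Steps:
B(C) = 3 (B(C) = (3*C)/C = 3)
u = 136383 (u = 63652 + 72731 = 136383)
(u - B(-296)) - d(628, -304) = (136383 - 1*3) - 1*628 = (136383 - 3) - 628 = 136380 - 628 = 135752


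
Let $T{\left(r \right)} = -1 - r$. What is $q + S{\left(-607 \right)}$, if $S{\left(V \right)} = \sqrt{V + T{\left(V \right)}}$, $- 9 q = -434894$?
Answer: $\frac{434894}{9} + i \approx 48322.0 + 1.0 i$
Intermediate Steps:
$q = \frac{434894}{9}$ ($q = \left(- \frac{1}{9}\right) \left(-434894\right) = \frac{434894}{9} \approx 48322.0$)
$S{\left(V \right)} = i$ ($S{\left(V \right)} = \sqrt{V - \left(1 + V\right)} = \sqrt{-1} = i$)
$q + S{\left(-607 \right)} = \frac{434894}{9} + i$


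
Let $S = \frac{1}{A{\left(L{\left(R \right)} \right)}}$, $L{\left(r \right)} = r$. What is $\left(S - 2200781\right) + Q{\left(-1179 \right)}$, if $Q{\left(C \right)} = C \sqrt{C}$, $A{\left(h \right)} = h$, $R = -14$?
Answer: $- \frac{30810935}{14} - 3537 i \sqrt{131} \approx -2.2008 \cdot 10^{6} - 40483.0 i$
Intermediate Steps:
$Q{\left(C \right)} = C^{\frac{3}{2}}$
$S = - \frac{1}{14}$ ($S = \frac{1}{-14} = - \frac{1}{14} \approx -0.071429$)
$\left(S - 2200781\right) + Q{\left(-1179 \right)} = \left(- \frac{1}{14} - 2200781\right) + \left(-1179\right)^{\frac{3}{2}} = - \frac{30810935}{14} - 3537 i \sqrt{131}$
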